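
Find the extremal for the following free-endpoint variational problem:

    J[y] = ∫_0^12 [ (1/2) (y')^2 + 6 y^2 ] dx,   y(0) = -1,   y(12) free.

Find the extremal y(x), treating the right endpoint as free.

The Lagrangian L = (1/2) (y')^2 + 6 y^2 gives
    ∂L/∂y = 12 y,   ∂L/∂y' = y'.
Euler-Lagrange: y'' − 12 y = 0.
With k = sqrt(12), the general solution is
    y(x) = A cosh(sqrt(12) x) + B sinh(sqrt(12) x).
Fixed left endpoint y(0) = -1 ⇒ A = -1.
The right endpoint x = 12 is free, so the natural (transversality) condition is ∂L/∂y' |_{x=12} = 0, i.e. y'(12) = 0.
Compute y'(x) = A k sinh(k x) + B k cosh(k x), so
    y'(12) = A k sinh(k·12) + B k cosh(k·12) = 0
    ⇒ B = −A tanh(k·12) = tanh(sqrt(12)·12).
Therefore the extremal is
    y(x) = −cosh(sqrt(12) x) + tanh(sqrt(12)·12) sinh(sqrt(12) x).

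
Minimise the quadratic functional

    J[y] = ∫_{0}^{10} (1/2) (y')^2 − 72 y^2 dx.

The Lagrangian is L = (1/2) (y')^2 − 72 y^2.
Compute ∂L/∂y = -144y, ∂L/∂y' = y'.
The Euler-Lagrange equation d/dx(∂L/∂y') − ∂L/∂y = 0 reduces to
    y'' + 144 y = 0.
Its general solution is
    y(x) = A sin(12x) + B cos(12x),
with A, B fixed by the endpoint conditions.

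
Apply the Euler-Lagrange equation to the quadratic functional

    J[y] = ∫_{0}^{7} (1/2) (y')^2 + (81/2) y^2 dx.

The Lagrangian is L = (1/2) (y')^2 + (81/2) y^2.
Compute ∂L/∂y = 81y, ∂L/∂y' = y'.
The Euler-Lagrange equation d/dx(∂L/∂y') − ∂L/∂y = 0 reduces to
    y'' − 81 y = 0.
Its general solution is
    y(x) = A e^(9x) + B e^(−9x),
with A, B fixed by the endpoint conditions.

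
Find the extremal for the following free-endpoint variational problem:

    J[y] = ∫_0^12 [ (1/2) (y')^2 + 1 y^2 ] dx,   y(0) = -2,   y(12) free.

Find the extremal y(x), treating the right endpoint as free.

The Lagrangian L = (1/2) (y')^2 + 1 y^2 gives
    ∂L/∂y = 2 y,   ∂L/∂y' = y'.
Euler-Lagrange: y'' − 2 y = 0.
With k = sqrt(2), the general solution is
    y(x) = A cosh(sqrt(2) x) + B sinh(sqrt(2) x).
Fixed left endpoint y(0) = -2 ⇒ A = -2.
The right endpoint x = 12 is free, so the natural (transversality) condition is ∂L/∂y' |_{x=12} = 0, i.e. y'(12) = 0.
Compute y'(x) = A k sinh(k x) + B k cosh(k x), so
    y'(12) = A k sinh(k·12) + B k cosh(k·12) = 0
    ⇒ B = −A tanh(k·12) = 2 tanh(sqrt(2)·12).
Therefore the extremal is
    y(x) = −2 cosh(sqrt(2) x) + 2 tanh(sqrt(2)·12) sinh(sqrt(2) x).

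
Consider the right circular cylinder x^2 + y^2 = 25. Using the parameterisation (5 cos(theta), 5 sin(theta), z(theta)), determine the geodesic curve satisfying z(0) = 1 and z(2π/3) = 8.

Parameterise the cylinder of radius R = 5 as
    r(θ) = (5 cos θ, 5 sin θ, z(θ)).
The arc-length element is
    ds = sqrt(25 + (dz/dθ)^2) dθ,
so the Lagrangian is L = sqrt(25 + z'^2).
L depends on z' only, not on z or θ, so ∂L/∂z = 0 and
    ∂L/∂z' = z' / sqrt(25 + z'^2).
The Euler-Lagrange equation gives
    d/dθ( z' / sqrt(25 + z'^2) ) = 0,
so z' is constant. Integrating once:
    z(θ) = a θ + b,
a helix on the cylinder (a straight line when the cylinder is unrolled). The constants a, b are determined by the endpoint conditions.
With endpoint conditions z(0) = 1 and z(2π/3) = 8: from z(0) = b we get b = 1, and a·2π/3 + 1 = 8 gives a = 21/(2π), so
    z(θ) = (21/(2π)) θ + 1.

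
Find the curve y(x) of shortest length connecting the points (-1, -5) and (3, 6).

Arc-length functional: J[y] = ∫ sqrt(1 + (y')^2) dx.
Lagrangian L = sqrt(1 + (y')^2) has no explicit y dependence, so ∂L/∂y = 0 and the Euler-Lagrange equation gives
    d/dx( y' / sqrt(1 + (y')^2) ) = 0  ⇒  y' / sqrt(1 + (y')^2) = const.
Hence y' is constant, so y(x) is affine.
Fitting the endpoints (-1, -5) and (3, 6):
    slope m = (6 − (-5)) / (3 − (-1)) = 11/4,
    intercept c = (-5) − m·(-1) = -9/4.
Extremal: y(x) = (11/4) x - 9/4.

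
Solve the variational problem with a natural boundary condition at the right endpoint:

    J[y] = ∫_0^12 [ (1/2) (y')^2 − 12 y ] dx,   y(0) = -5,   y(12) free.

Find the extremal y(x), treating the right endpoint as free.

The Lagrangian L = (1/2) (y')^2 − 12 y gives
    ∂L/∂y = −12,   ∂L/∂y' = y'.
Euler-Lagrange: d/dx(y') − (−12) = 0, i.e. y'' + 12 = 0, so
    y(x) = −(12/2) x^2 + C1 x + C2.
Fixed left endpoint y(0) = -5 ⇒ C2 = -5.
The right endpoint x = 12 is free, so the natural (transversality) condition is ∂L/∂y' |_{x=12} = 0, i.e. y'(12) = 0.
Compute y'(x) = −12 x + C1, so y'(12) = −144 + C1 = 0 ⇒ C1 = 144.
Therefore the extremal is
    y(x) = −6 x^2 + 144 x − 5.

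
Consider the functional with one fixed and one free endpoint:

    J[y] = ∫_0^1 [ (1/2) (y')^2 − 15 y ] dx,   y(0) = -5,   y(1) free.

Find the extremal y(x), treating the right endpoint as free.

The Lagrangian L = (1/2) (y')^2 − 15 y gives
    ∂L/∂y = −15,   ∂L/∂y' = y'.
Euler-Lagrange: d/dx(y') − (−15) = 0, i.e. y'' + 15 = 0, so
    y(x) = −(15/2) x^2 + C1 x + C2.
Fixed left endpoint y(0) = -5 ⇒ C2 = -5.
The right endpoint x = 1 is free, so the natural (transversality) condition is ∂L/∂y' |_{x=1} = 0, i.e. y'(1) = 0.
Compute y'(x) = −15 x + C1, so y'(1) = −15 + C1 = 0 ⇒ C1 = 15.
Therefore the extremal is
    y(x) = −(15/2) x^2 + 15 x − 5.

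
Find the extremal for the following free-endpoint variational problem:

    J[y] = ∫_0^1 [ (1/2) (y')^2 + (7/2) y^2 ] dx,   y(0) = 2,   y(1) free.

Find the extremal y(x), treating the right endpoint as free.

The Lagrangian L = (1/2) (y')^2 + (7/2) y^2 gives
    ∂L/∂y = 7 y,   ∂L/∂y' = y'.
Euler-Lagrange: y'' − 7 y = 0.
With k = sqrt(7), the general solution is
    y(x) = A cosh(sqrt(7) x) + B sinh(sqrt(7) x).
Fixed left endpoint y(0) = 2 ⇒ A = 2.
The right endpoint x = 1 is free, so the natural (transversality) condition is ∂L/∂y' |_{x=1} = 0, i.e. y'(1) = 0.
Compute y'(x) = A k sinh(k x) + B k cosh(k x), so
    y'(1) = A k sinh(k·1) + B k cosh(k·1) = 0
    ⇒ B = −A tanh(k·1) = − 2 tanh(sqrt(7)·1).
Therefore the extremal is
    y(x) = 2 cosh(sqrt(7) x) − 2 tanh(sqrt(7)·1) sinh(sqrt(7) x).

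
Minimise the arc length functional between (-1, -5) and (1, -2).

Arc-length functional: J[y] = ∫ sqrt(1 + (y')^2) dx.
Lagrangian L = sqrt(1 + (y')^2) has no explicit y dependence, so ∂L/∂y = 0 and the Euler-Lagrange equation gives
    d/dx( y' / sqrt(1 + (y')^2) ) = 0  ⇒  y' / sqrt(1 + (y')^2) = const.
Hence y' is constant, so y(x) is affine.
Fitting the endpoints (-1, -5) and (1, -2):
    slope m = ((-2) − (-5)) / (1 − (-1)) = 3/2,
    intercept c = (-5) − m·(-1) = -7/2.
Extremal: y(x) = (3/2) x - 7/2.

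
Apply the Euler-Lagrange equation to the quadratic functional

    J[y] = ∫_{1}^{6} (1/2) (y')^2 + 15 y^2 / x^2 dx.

The Lagrangian is L = (1/2) (y')^2 + 15 y^2 / x^2.
Compute ∂L/∂y = 30y/x^2, ∂L/∂y' = y'.
The Euler-Lagrange equation d/dx(∂L/∂y') − ∂L/∂y = 0 reduces to
    y'' − 30/x^2 · y = 0  (x > 0).
Its general solution is
    y(x) = A x^6 + B x^(-5),
with A, B fixed by the endpoint conditions.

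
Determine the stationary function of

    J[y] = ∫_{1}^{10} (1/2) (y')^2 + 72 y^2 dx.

The Lagrangian is L = (1/2) (y')^2 + 72 y^2.
Compute ∂L/∂y = 144y, ∂L/∂y' = y'.
The Euler-Lagrange equation d/dx(∂L/∂y') − ∂L/∂y = 0 reduces to
    y'' − 144 y = 0.
Its general solution is
    y(x) = A e^(12x) + B e^(−12x),
with A, B fixed by the endpoint conditions.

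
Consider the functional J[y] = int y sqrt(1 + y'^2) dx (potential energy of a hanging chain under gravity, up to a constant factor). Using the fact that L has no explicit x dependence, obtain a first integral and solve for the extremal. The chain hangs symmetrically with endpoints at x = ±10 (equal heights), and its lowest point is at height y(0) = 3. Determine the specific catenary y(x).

The Lagrangian L(y, y') = y sqrt(1 + y'^2) has no explicit x dependence, so the Beltrami identity applies:
    L − y' ∂L/∂y' = C.
Compute ∂L/∂y' = y · y' / sqrt(1 + y'^2). Then
    L − y' ∂L/∂y'
    = y sqrt(1 + y'^2) − y · y'^2 / sqrt(1 + y'^2)
    = y (1 + y'^2 − y'^2) / sqrt(1 + y'^2)
    = y / sqrt(1 + y'^2) = C.
Squaring gives y^2 = C^2 (1 + y'^2), i.e.
    y'^2 = y^2 / C^2 − 1.
Separating variables,
    dy / sqrt(y^2 − C^2) = dx / C,
and integrating gives arccosh(y / C) = (x − a)/C, so
    y(x) = C cosh((x − a)/C),
the catenary. The constants C and a are fixed by the two endpoint conditions (and, for the hanging-chain problem, the length constraint selects C).
Now fit the given data. The endpoints x = ±10 are symmetric at equal height, so the catenary is even about its minimum: a = 0 and y(x) = C cosh(x/C). The lowest point is y(0) = C cosh(0) = C, and we are told y(0) = 3, so C = 3. Therefore
    y(x) = 3 cosh(x/3),
and at the endpoints
    y(±10) = 3 cosh(10/3).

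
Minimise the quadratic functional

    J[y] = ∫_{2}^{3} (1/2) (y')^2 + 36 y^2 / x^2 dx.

The Lagrangian is L = (1/2) (y')^2 + 36 y^2 / x^2.
Compute ∂L/∂y = 72y/x^2, ∂L/∂y' = y'.
The Euler-Lagrange equation d/dx(∂L/∂y') − ∂L/∂y = 0 reduces to
    y'' − 72/x^2 · y = 0  (x > 0).
Its general solution is
    y(x) = A x^9 + B x^(-8),
with A, B fixed by the endpoint conditions.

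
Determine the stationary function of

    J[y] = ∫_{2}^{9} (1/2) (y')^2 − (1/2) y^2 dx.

The Lagrangian is L = (1/2) (y')^2 − (1/2) y^2.
Compute ∂L/∂y = -y, ∂L/∂y' = y'.
The Euler-Lagrange equation d/dx(∂L/∂y') − ∂L/∂y = 0 reduces to
    y'' + y = 0.
Its general solution is
    y(x) = A sin(x) + B cos(x),
with A, B fixed by the endpoint conditions.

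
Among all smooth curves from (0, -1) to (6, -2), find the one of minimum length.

Arc-length functional: J[y] = ∫ sqrt(1 + (y')^2) dx.
Lagrangian L = sqrt(1 + (y')^2) has no explicit y dependence, so ∂L/∂y = 0 and the Euler-Lagrange equation gives
    d/dx( y' / sqrt(1 + (y')^2) ) = 0  ⇒  y' / sqrt(1 + (y')^2) = const.
Hence y' is constant, so y(x) is affine.
Fitting the endpoints (0, -1) and (6, -2):
    slope m = ((-2) − (-1)) / (6 − 0) = -1/6,
    intercept c = (-1) − m·0 = -1.
Extremal: y(x) = (-1/6) x - 1.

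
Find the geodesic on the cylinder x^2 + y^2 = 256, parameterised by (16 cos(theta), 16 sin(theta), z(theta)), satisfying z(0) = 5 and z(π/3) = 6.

Parameterise the cylinder of radius R = 16 as
    r(θ) = (16 cos θ, 16 sin θ, z(θ)).
The arc-length element is
    ds = sqrt(256 + (dz/dθ)^2) dθ,
so the Lagrangian is L = sqrt(256 + z'^2).
L depends on z' only, not on z or θ, so ∂L/∂z = 0 and
    ∂L/∂z' = z' / sqrt(256 + z'^2).
The Euler-Lagrange equation gives
    d/dθ( z' / sqrt(256 + z'^2) ) = 0,
so z' is constant. Integrating once:
    z(θ) = a θ + b,
a helix on the cylinder (a straight line when the cylinder is unrolled). The constants a, b are determined by the endpoint conditions.
With endpoint conditions z(0) = 5 and z(π/3) = 6: from z(0) = b we get b = 5, and a·π/3 + 5 = 6 gives a = 3/π, so
    z(θ) = (3/π) θ + 5.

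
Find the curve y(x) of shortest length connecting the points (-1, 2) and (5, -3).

Arc-length functional: J[y] = ∫ sqrt(1 + (y')^2) dx.
Lagrangian L = sqrt(1 + (y')^2) has no explicit y dependence, so ∂L/∂y = 0 and the Euler-Lagrange equation gives
    d/dx( y' / sqrt(1 + (y')^2) ) = 0  ⇒  y' / sqrt(1 + (y')^2) = const.
Hence y' is constant, so y(x) is affine.
Fitting the endpoints (-1, 2) and (5, -3):
    slope m = ((-3) − 2) / (5 − (-1)) = -5/6,
    intercept c = 2 − m·(-1) = 7/6.
Extremal: y(x) = (-5/6) x + 7/6.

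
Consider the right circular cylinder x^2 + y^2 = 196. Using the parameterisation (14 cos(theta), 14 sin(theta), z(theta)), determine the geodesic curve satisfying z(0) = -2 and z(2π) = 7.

Parameterise the cylinder of radius R = 14 as
    r(θ) = (14 cos θ, 14 sin θ, z(θ)).
The arc-length element is
    ds = sqrt(196 + (dz/dθ)^2) dθ,
so the Lagrangian is L = sqrt(196 + z'^2).
L depends on z' only, not on z or θ, so ∂L/∂z = 0 and
    ∂L/∂z' = z' / sqrt(196 + z'^2).
The Euler-Lagrange equation gives
    d/dθ( z' / sqrt(196 + z'^2) ) = 0,
so z' is constant. Integrating once:
    z(θ) = a θ + b,
a helix on the cylinder (a straight line when the cylinder is unrolled). The constants a, b are determined by the endpoint conditions.
With endpoint conditions z(0) = -2 and z(2π) = 7: from z(0) = b we get b = -2, and a·2π + -2 = 7 gives a = 9/(2π), so
    z(θ) = (9/(2π)) θ − 2.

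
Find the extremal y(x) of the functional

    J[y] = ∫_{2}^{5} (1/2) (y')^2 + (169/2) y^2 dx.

The Lagrangian is L = (1/2) (y')^2 + (169/2) y^2.
Compute ∂L/∂y = 169y, ∂L/∂y' = y'.
The Euler-Lagrange equation d/dx(∂L/∂y') − ∂L/∂y = 0 reduces to
    y'' − 169 y = 0.
Its general solution is
    y(x) = A e^(13x) + B e^(−13x),
with A, B fixed by the endpoint conditions.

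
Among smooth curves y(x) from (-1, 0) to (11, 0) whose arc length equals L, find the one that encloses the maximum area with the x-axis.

Set up the augmented Lagrangian using a multiplier λ for the length constraint:
    F(y, y') = y − λ sqrt(1 + y'^2).
F has no explicit x dependence, so the Beltrami identity yields a first integral
    F − y' ∂F/∂y' = C.
Compute ∂F/∂y' = −λ y' / sqrt(1 + y'^2). Then
    y − λ sqrt(1 + y'^2) + λ y'^2 / sqrt(1 + y'^2) = C
    ⇒  y − λ / sqrt(1 + y'^2) = C.
Solving for y' and integrating gives
    (x − a)^2 + (y − b)^2 = λ^2,
a circular arc of radius λ. The constants a, b are determined by the endpoint conditions y(-1) = y(11) = 0, and λ is fixed implicitly by the length constraint
    ∫_{-1}^{11} sqrt(1 + y'^2) dx = L.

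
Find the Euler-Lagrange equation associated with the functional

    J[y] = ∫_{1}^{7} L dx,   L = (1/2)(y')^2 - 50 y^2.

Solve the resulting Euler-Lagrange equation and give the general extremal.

The Lagrangian is L = (1/2)(y')^2 - 50 y^2.
∂L/∂y = -100y.
∂L/∂y' = y'.
The Euler-Lagrange equation d/dx(∂L/∂y') − ∂L/∂y = 0 becomes:
    y'' + 100 y = 0
General solution: y(x) = A sin(10x) + B cos(10x), where A and B are arbitrary constants fixed by the endpoint conditions.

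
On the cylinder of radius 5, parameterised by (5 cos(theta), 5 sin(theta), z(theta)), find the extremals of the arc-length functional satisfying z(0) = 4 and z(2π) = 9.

Parameterise the cylinder of radius R = 5 as
    r(θ) = (5 cos θ, 5 sin θ, z(θ)).
The arc-length element is
    ds = sqrt(25 + (dz/dθ)^2) dθ,
so the Lagrangian is L = sqrt(25 + z'^2).
L depends on z' only, not on z or θ, so ∂L/∂z = 0 and
    ∂L/∂z' = z' / sqrt(25 + z'^2).
The Euler-Lagrange equation gives
    d/dθ( z' / sqrt(25 + z'^2) ) = 0,
so z' is constant. Integrating once:
    z(θ) = a θ + b,
a helix on the cylinder (a straight line when the cylinder is unrolled). The constants a, b are determined by the endpoint conditions.
With endpoint conditions z(0) = 4 and z(2π) = 9: from z(0) = b we get b = 4, and a·2π + 4 = 9 gives a = 5/(2π), so
    z(θ) = (5/(2π)) θ + 4.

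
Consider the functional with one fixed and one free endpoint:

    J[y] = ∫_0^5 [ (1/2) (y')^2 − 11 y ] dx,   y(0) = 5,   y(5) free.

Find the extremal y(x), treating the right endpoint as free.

The Lagrangian L = (1/2) (y')^2 − 11 y gives
    ∂L/∂y = −11,   ∂L/∂y' = y'.
Euler-Lagrange: d/dx(y') − (−11) = 0, i.e. y'' + 11 = 0, so
    y(x) = −(11/2) x^2 + C1 x + C2.
Fixed left endpoint y(0) = 5 ⇒ C2 = 5.
The right endpoint x = 5 is free, so the natural (transversality) condition is ∂L/∂y' |_{x=5} = 0, i.e. y'(5) = 0.
Compute y'(x) = −11 x + C1, so y'(5) = −55 + C1 = 0 ⇒ C1 = 55.
Therefore the extremal is
    y(x) = −(11/2) x^2 + 55 x + 5.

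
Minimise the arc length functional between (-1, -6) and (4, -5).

Arc-length functional: J[y] = ∫ sqrt(1 + (y')^2) dx.
Lagrangian L = sqrt(1 + (y')^2) has no explicit y dependence, so ∂L/∂y = 0 and the Euler-Lagrange equation gives
    d/dx( y' / sqrt(1 + (y')^2) ) = 0  ⇒  y' / sqrt(1 + (y')^2) = const.
Hence y' is constant, so y(x) is affine.
Fitting the endpoints (-1, -6) and (4, -5):
    slope m = ((-5) − (-6)) / (4 − (-1)) = 1/5,
    intercept c = (-6) − m·(-1) = -29/5.
Extremal: y(x) = (1/5) x - 29/5.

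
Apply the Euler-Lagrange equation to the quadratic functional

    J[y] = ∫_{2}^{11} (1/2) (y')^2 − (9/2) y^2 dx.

The Lagrangian is L = (1/2) (y')^2 − (9/2) y^2.
Compute ∂L/∂y = -9y, ∂L/∂y' = y'.
The Euler-Lagrange equation d/dx(∂L/∂y') − ∂L/∂y = 0 reduces to
    y'' + 9 y = 0.
Its general solution is
    y(x) = A sin(3x) + B cos(3x),
with A, B fixed by the endpoint conditions.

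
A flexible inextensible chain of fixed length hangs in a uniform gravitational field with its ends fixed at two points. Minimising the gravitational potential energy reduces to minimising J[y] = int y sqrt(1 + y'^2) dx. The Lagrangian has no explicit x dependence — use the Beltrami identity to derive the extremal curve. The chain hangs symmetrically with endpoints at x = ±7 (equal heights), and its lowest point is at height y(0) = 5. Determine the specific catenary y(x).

The Lagrangian L(y, y') = y sqrt(1 + y'^2) has no explicit x dependence, so the Beltrami identity applies:
    L − y' ∂L/∂y' = C.
Compute ∂L/∂y' = y · y' / sqrt(1 + y'^2). Then
    L − y' ∂L/∂y'
    = y sqrt(1 + y'^2) − y · y'^2 / sqrt(1 + y'^2)
    = y (1 + y'^2 − y'^2) / sqrt(1 + y'^2)
    = y / sqrt(1 + y'^2) = C.
Squaring gives y^2 = C^2 (1 + y'^2), i.e.
    y'^2 = y^2 / C^2 − 1.
Separating variables,
    dy / sqrt(y^2 − C^2) = dx / C,
and integrating gives arccosh(y / C) = (x − a)/C, so
    y(x) = C cosh((x − a)/C),
the catenary. The constants C and a are fixed by the two endpoint conditions (and, for the hanging-chain problem, the length constraint selects C).
Now fit the given data. The endpoints x = ±7 are symmetric at equal height, so the catenary is even about its minimum: a = 0 and y(x) = C cosh(x/C). The lowest point is y(0) = C cosh(0) = C, and we are told y(0) = 5, so C = 5. Therefore
    y(x) = 5 cosh(x/5),
and at the endpoints
    y(±7) = 5 cosh(7/5).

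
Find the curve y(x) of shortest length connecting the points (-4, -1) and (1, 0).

Arc-length functional: J[y] = ∫ sqrt(1 + (y')^2) dx.
Lagrangian L = sqrt(1 + (y')^2) has no explicit y dependence, so ∂L/∂y = 0 and the Euler-Lagrange equation gives
    d/dx( y' / sqrt(1 + (y')^2) ) = 0  ⇒  y' / sqrt(1 + (y')^2) = const.
Hence y' is constant, so y(x) is affine.
Fitting the endpoints (-4, -1) and (1, 0):
    slope m = (0 − (-1)) / (1 − (-4)) = 1/5,
    intercept c = (-1) − m·(-4) = -1/5.
Extremal: y(x) = (1/5) x - 1/5.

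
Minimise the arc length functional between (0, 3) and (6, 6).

Arc-length functional: J[y] = ∫ sqrt(1 + (y')^2) dx.
Lagrangian L = sqrt(1 + (y')^2) has no explicit y dependence, so ∂L/∂y = 0 and the Euler-Lagrange equation gives
    d/dx( y' / sqrt(1 + (y')^2) ) = 0  ⇒  y' / sqrt(1 + (y')^2) = const.
Hence y' is constant, so y(x) is affine.
Fitting the endpoints (0, 3) and (6, 6):
    slope m = (6 − 3) / (6 − 0) = 1/2,
    intercept c = 3 − m·0 = 3.
Extremal: y(x) = (1/2) x + 3.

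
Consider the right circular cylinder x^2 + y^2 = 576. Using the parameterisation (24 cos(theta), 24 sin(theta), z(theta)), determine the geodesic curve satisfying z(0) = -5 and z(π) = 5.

Parameterise the cylinder of radius R = 24 as
    r(θ) = (24 cos θ, 24 sin θ, z(θ)).
The arc-length element is
    ds = sqrt(576 + (dz/dθ)^2) dθ,
so the Lagrangian is L = sqrt(576 + z'^2).
L depends on z' only, not on z or θ, so ∂L/∂z = 0 and
    ∂L/∂z' = z' / sqrt(576 + z'^2).
The Euler-Lagrange equation gives
    d/dθ( z' / sqrt(576 + z'^2) ) = 0,
so z' is constant. Integrating once:
    z(θ) = a θ + b,
a helix on the cylinder (a straight line when the cylinder is unrolled). The constants a, b are determined by the endpoint conditions.
With endpoint conditions z(0) = -5 and z(π) = 5: from z(0) = b we get b = -5, and a·π + -5 = 5 gives a = 10/π, so
    z(θ) = (10/π) θ − 5.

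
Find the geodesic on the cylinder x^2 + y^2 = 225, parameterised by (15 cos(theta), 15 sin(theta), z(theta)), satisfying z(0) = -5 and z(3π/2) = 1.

Parameterise the cylinder of radius R = 15 as
    r(θ) = (15 cos θ, 15 sin θ, z(θ)).
The arc-length element is
    ds = sqrt(225 + (dz/dθ)^2) dθ,
so the Lagrangian is L = sqrt(225 + z'^2).
L depends on z' only, not on z or θ, so ∂L/∂z = 0 and
    ∂L/∂z' = z' / sqrt(225 + z'^2).
The Euler-Lagrange equation gives
    d/dθ( z' / sqrt(225 + z'^2) ) = 0,
so z' is constant. Integrating once:
    z(θ) = a θ + b,
a helix on the cylinder (a straight line when the cylinder is unrolled). The constants a, b are determined by the endpoint conditions.
With endpoint conditions z(0) = -5 and z(3π/2) = 1: from z(0) = b we get b = -5, and a·3π/2 + -5 = 1 gives a = 4/π, so
    z(θ) = (4/π) θ − 5.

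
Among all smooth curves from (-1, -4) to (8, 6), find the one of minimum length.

Arc-length functional: J[y] = ∫ sqrt(1 + (y')^2) dx.
Lagrangian L = sqrt(1 + (y')^2) has no explicit y dependence, so ∂L/∂y = 0 and the Euler-Lagrange equation gives
    d/dx( y' / sqrt(1 + (y')^2) ) = 0  ⇒  y' / sqrt(1 + (y')^2) = const.
Hence y' is constant, so y(x) is affine.
Fitting the endpoints (-1, -4) and (8, 6):
    slope m = (6 − (-4)) / (8 − (-1)) = 10/9,
    intercept c = (-4) − m·(-1) = -26/9.
Extremal: y(x) = (10/9) x - 26/9.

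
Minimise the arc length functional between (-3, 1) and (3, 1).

Arc-length functional: J[y] = ∫ sqrt(1 + (y')^2) dx.
Lagrangian L = sqrt(1 + (y')^2) has no explicit y dependence, so ∂L/∂y = 0 and the Euler-Lagrange equation gives
    d/dx( y' / sqrt(1 + (y')^2) ) = 0  ⇒  y' / sqrt(1 + (y')^2) = const.
Hence y' is constant, so y(x) is affine.
Fitting the endpoints (-3, 1) and (3, 1):
    slope m = (1 − 1) / (3 − (-3)) = 0,
    intercept c = 1 − m·(-3) = 1.
Extremal: y(x) = 1.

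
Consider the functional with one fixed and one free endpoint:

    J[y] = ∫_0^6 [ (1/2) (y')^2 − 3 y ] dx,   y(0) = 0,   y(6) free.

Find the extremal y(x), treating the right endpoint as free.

The Lagrangian L = (1/2) (y')^2 − 3 y gives
    ∂L/∂y = −3,   ∂L/∂y' = y'.
Euler-Lagrange: d/dx(y') − (−3) = 0, i.e. y'' + 3 = 0, so
    y(x) = −(3/2) x^2 + C1 x + C2.
Fixed left endpoint y(0) = 0 ⇒ C2 = 0.
The right endpoint x = 6 is free, so the natural (transversality) condition is ∂L/∂y' |_{x=6} = 0, i.e. y'(6) = 0.
Compute y'(x) = −3 x + C1, so y'(6) = −18 + C1 = 0 ⇒ C1 = 18.
Therefore the extremal is
    y(x) = −(3/2) x^2 + 18 x.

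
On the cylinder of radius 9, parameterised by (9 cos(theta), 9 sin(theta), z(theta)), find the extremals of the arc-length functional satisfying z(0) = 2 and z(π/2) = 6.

Parameterise the cylinder of radius R = 9 as
    r(θ) = (9 cos θ, 9 sin θ, z(θ)).
The arc-length element is
    ds = sqrt(81 + (dz/dθ)^2) dθ,
so the Lagrangian is L = sqrt(81 + z'^2).
L depends on z' only, not on z or θ, so ∂L/∂z = 0 and
    ∂L/∂z' = z' / sqrt(81 + z'^2).
The Euler-Lagrange equation gives
    d/dθ( z' / sqrt(81 + z'^2) ) = 0,
so z' is constant. Integrating once:
    z(θ) = a θ + b,
a helix on the cylinder (a straight line when the cylinder is unrolled). The constants a, b are determined by the endpoint conditions.
With endpoint conditions z(0) = 2 and z(π/2) = 6: from z(0) = b we get b = 2, and a·π/2 + 2 = 6 gives a = 8/π, so
    z(θ) = (8/π) θ + 2.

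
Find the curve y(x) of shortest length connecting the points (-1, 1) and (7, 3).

Arc-length functional: J[y] = ∫ sqrt(1 + (y')^2) dx.
Lagrangian L = sqrt(1 + (y')^2) has no explicit y dependence, so ∂L/∂y = 0 and the Euler-Lagrange equation gives
    d/dx( y' / sqrt(1 + (y')^2) ) = 0  ⇒  y' / sqrt(1 + (y')^2) = const.
Hence y' is constant, so y(x) is affine.
Fitting the endpoints (-1, 1) and (7, 3):
    slope m = (3 − 1) / (7 − (-1)) = 1/4,
    intercept c = 1 − m·(-1) = 5/4.
Extremal: y(x) = (1/4) x + 5/4.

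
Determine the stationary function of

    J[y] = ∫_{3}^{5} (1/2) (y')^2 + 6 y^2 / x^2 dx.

The Lagrangian is L = (1/2) (y')^2 + 6 y^2 / x^2.
Compute ∂L/∂y = 12y/x^2, ∂L/∂y' = y'.
The Euler-Lagrange equation d/dx(∂L/∂y') − ∂L/∂y = 0 reduces to
    y'' − 12/x^2 · y = 0  (x > 0).
Its general solution is
    y(x) = A x^4 + B x^(-3),
with A, B fixed by the endpoint conditions.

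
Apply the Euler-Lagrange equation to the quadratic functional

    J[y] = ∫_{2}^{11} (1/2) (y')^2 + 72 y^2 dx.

The Lagrangian is L = (1/2) (y')^2 + 72 y^2.
Compute ∂L/∂y = 144y, ∂L/∂y' = y'.
The Euler-Lagrange equation d/dx(∂L/∂y') − ∂L/∂y = 0 reduces to
    y'' − 144 y = 0.
Its general solution is
    y(x) = A e^(12x) + B e^(−12x),
with A, B fixed by the endpoint conditions.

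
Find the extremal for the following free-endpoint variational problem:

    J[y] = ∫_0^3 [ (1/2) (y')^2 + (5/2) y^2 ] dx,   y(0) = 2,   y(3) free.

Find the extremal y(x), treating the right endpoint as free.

The Lagrangian L = (1/2) (y')^2 + (5/2) y^2 gives
    ∂L/∂y = 5 y,   ∂L/∂y' = y'.
Euler-Lagrange: y'' − 5 y = 0.
With k = sqrt(5), the general solution is
    y(x) = A cosh(sqrt(5) x) + B sinh(sqrt(5) x).
Fixed left endpoint y(0) = 2 ⇒ A = 2.
The right endpoint x = 3 is free, so the natural (transversality) condition is ∂L/∂y' |_{x=3} = 0, i.e. y'(3) = 0.
Compute y'(x) = A k sinh(k x) + B k cosh(k x), so
    y'(3) = A k sinh(k·3) + B k cosh(k·3) = 0
    ⇒ B = −A tanh(k·3) = − 2 tanh(sqrt(5)·3).
Therefore the extremal is
    y(x) = 2 cosh(sqrt(5) x) − 2 tanh(sqrt(5)·3) sinh(sqrt(5) x).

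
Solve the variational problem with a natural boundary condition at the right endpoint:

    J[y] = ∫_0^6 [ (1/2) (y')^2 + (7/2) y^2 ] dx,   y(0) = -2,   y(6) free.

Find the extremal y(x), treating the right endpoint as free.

The Lagrangian L = (1/2) (y')^2 + (7/2) y^2 gives
    ∂L/∂y = 7 y,   ∂L/∂y' = y'.
Euler-Lagrange: y'' − 7 y = 0.
With k = sqrt(7), the general solution is
    y(x) = A cosh(sqrt(7) x) + B sinh(sqrt(7) x).
Fixed left endpoint y(0) = -2 ⇒ A = -2.
The right endpoint x = 6 is free, so the natural (transversality) condition is ∂L/∂y' |_{x=6} = 0, i.e. y'(6) = 0.
Compute y'(x) = A k sinh(k x) + B k cosh(k x), so
    y'(6) = A k sinh(k·6) + B k cosh(k·6) = 0
    ⇒ B = −A tanh(k·6) = 2 tanh(sqrt(7)·6).
Therefore the extremal is
    y(x) = −2 cosh(sqrt(7) x) + 2 tanh(sqrt(7)·6) sinh(sqrt(7) x).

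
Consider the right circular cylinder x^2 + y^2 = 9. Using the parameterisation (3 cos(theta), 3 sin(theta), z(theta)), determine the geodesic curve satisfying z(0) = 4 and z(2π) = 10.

Parameterise the cylinder of radius R = 3 as
    r(θ) = (3 cos θ, 3 sin θ, z(θ)).
The arc-length element is
    ds = sqrt(9 + (dz/dθ)^2) dθ,
so the Lagrangian is L = sqrt(9 + z'^2).
L depends on z' only, not on z or θ, so ∂L/∂z = 0 and
    ∂L/∂z' = z' / sqrt(9 + z'^2).
The Euler-Lagrange equation gives
    d/dθ( z' / sqrt(9 + z'^2) ) = 0,
so z' is constant. Integrating once:
    z(θ) = a θ + b,
a helix on the cylinder (a straight line when the cylinder is unrolled). The constants a, b are determined by the endpoint conditions.
With endpoint conditions z(0) = 4 and z(2π) = 10: from z(0) = b we get b = 4, and a·2π + 4 = 10 gives a = 3/π, so
    z(θ) = (3/π) θ + 4.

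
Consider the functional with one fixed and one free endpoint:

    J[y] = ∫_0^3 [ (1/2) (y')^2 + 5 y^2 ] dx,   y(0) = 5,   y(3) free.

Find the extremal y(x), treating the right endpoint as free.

The Lagrangian L = (1/2) (y')^2 + 5 y^2 gives
    ∂L/∂y = 10 y,   ∂L/∂y' = y'.
Euler-Lagrange: y'' − 10 y = 0.
With k = sqrt(10), the general solution is
    y(x) = A cosh(sqrt(10) x) + B sinh(sqrt(10) x).
Fixed left endpoint y(0) = 5 ⇒ A = 5.
The right endpoint x = 3 is free, so the natural (transversality) condition is ∂L/∂y' |_{x=3} = 0, i.e. y'(3) = 0.
Compute y'(x) = A k sinh(k x) + B k cosh(k x), so
    y'(3) = A k sinh(k·3) + B k cosh(k·3) = 0
    ⇒ B = −A tanh(k·3) = − 5 tanh(sqrt(10)·3).
Therefore the extremal is
    y(x) = 5 cosh(sqrt(10) x) − 5 tanh(sqrt(10)·3) sinh(sqrt(10) x).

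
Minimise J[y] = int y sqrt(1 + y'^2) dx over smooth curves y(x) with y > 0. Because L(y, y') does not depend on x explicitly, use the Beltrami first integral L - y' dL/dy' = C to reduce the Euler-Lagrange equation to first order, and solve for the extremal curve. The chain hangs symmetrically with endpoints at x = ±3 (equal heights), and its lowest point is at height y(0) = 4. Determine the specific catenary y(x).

The Lagrangian L(y, y') = y sqrt(1 + y'^2) has no explicit x dependence, so the Beltrami identity applies:
    L − y' ∂L/∂y' = C.
Compute ∂L/∂y' = y · y' / sqrt(1 + y'^2). Then
    L − y' ∂L/∂y'
    = y sqrt(1 + y'^2) − y · y'^2 / sqrt(1 + y'^2)
    = y (1 + y'^2 − y'^2) / sqrt(1 + y'^2)
    = y / sqrt(1 + y'^2) = C.
Squaring gives y^2 = C^2 (1 + y'^2), i.e.
    y'^2 = y^2 / C^2 − 1.
Separating variables,
    dy / sqrt(y^2 − C^2) = dx / C,
and integrating gives arccosh(y / C) = (x − a)/C, so
    y(x) = C cosh((x − a)/C),
the catenary. The constants C and a are fixed by the two endpoint conditions (and, for the hanging-chain problem, the length constraint selects C).
Now fit the given data. The endpoints x = ±3 are symmetric at equal height, so the catenary is even about its minimum: a = 0 and y(x) = C cosh(x/C). The lowest point is y(0) = C cosh(0) = C, and we are told y(0) = 4, so C = 4. Therefore
    y(x) = 4 cosh(x/4),
and at the endpoints
    y(±3) = 4 cosh(3/4).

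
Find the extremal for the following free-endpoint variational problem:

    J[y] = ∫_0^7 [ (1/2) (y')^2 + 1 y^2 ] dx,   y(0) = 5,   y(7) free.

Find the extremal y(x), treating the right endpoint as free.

The Lagrangian L = (1/2) (y')^2 + 1 y^2 gives
    ∂L/∂y = 2 y,   ∂L/∂y' = y'.
Euler-Lagrange: y'' − 2 y = 0.
With k = sqrt(2), the general solution is
    y(x) = A cosh(sqrt(2) x) + B sinh(sqrt(2) x).
Fixed left endpoint y(0) = 5 ⇒ A = 5.
The right endpoint x = 7 is free, so the natural (transversality) condition is ∂L/∂y' |_{x=7} = 0, i.e. y'(7) = 0.
Compute y'(x) = A k sinh(k x) + B k cosh(k x), so
    y'(7) = A k sinh(k·7) + B k cosh(k·7) = 0
    ⇒ B = −A tanh(k·7) = − 5 tanh(sqrt(2)·7).
Therefore the extremal is
    y(x) = 5 cosh(sqrt(2) x) − 5 tanh(sqrt(2)·7) sinh(sqrt(2) x).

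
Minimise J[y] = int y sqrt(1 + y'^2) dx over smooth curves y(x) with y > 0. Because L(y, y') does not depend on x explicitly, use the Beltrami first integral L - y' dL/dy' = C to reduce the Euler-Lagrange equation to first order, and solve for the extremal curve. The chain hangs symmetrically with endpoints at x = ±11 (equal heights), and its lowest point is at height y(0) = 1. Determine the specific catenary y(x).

The Lagrangian L(y, y') = y sqrt(1 + y'^2) has no explicit x dependence, so the Beltrami identity applies:
    L − y' ∂L/∂y' = C.
Compute ∂L/∂y' = y · y' / sqrt(1 + y'^2). Then
    L − y' ∂L/∂y'
    = y sqrt(1 + y'^2) − y · y'^2 / sqrt(1 + y'^2)
    = y (1 + y'^2 − y'^2) / sqrt(1 + y'^2)
    = y / sqrt(1 + y'^2) = C.
Squaring gives y^2 = C^2 (1 + y'^2), i.e.
    y'^2 = y^2 / C^2 − 1.
Separating variables,
    dy / sqrt(y^2 − C^2) = dx / C,
and integrating gives arccosh(y / C) = (x − a)/C, so
    y(x) = C cosh((x − a)/C),
the catenary. The constants C and a are fixed by the two endpoint conditions (and, for the hanging-chain problem, the length constraint selects C).
Now fit the given data. The endpoints x = ±11 are symmetric at equal height, so the catenary is even about its minimum: a = 0 and y(x) = C cosh(x/C). The lowest point is y(0) = C cosh(0) = C, and we are told y(0) = 1, so C = 1. Therefore
    y(x) = cosh(x),
and at the endpoints
    y(±11) = cosh(11).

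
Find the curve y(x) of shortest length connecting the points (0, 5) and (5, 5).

Arc-length functional: J[y] = ∫ sqrt(1 + (y')^2) dx.
Lagrangian L = sqrt(1 + (y')^2) has no explicit y dependence, so ∂L/∂y = 0 and the Euler-Lagrange equation gives
    d/dx( y' / sqrt(1 + (y')^2) ) = 0  ⇒  y' / sqrt(1 + (y')^2) = const.
Hence y' is constant, so y(x) is affine.
Fitting the endpoints (0, 5) and (5, 5):
    slope m = (5 − 5) / (5 − 0) = 0,
    intercept c = 5 − m·0 = 5.
Extremal: y(x) = 5.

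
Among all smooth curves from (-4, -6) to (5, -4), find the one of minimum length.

Arc-length functional: J[y] = ∫ sqrt(1 + (y')^2) dx.
Lagrangian L = sqrt(1 + (y')^2) has no explicit y dependence, so ∂L/∂y = 0 and the Euler-Lagrange equation gives
    d/dx( y' / sqrt(1 + (y')^2) ) = 0  ⇒  y' / sqrt(1 + (y')^2) = const.
Hence y' is constant, so y(x) is affine.
Fitting the endpoints (-4, -6) and (5, -4):
    slope m = ((-4) − (-6)) / (5 − (-4)) = 2/9,
    intercept c = (-6) − m·(-4) = -46/9.
Extremal: y(x) = (2/9) x - 46/9.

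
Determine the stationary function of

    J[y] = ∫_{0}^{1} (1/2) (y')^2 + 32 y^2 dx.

The Lagrangian is L = (1/2) (y')^2 + 32 y^2.
Compute ∂L/∂y = 64y, ∂L/∂y' = y'.
The Euler-Lagrange equation d/dx(∂L/∂y') − ∂L/∂y = 0 reduces to
    y'' − 64 y = 0.
Its general solution is
    y(x) = A e^(8x) + B e^(−8x),
with A, B fixed by the endpoint conditions.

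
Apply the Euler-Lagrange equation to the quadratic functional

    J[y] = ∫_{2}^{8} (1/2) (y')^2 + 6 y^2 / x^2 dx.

The Lagrangian is L = (1/2) (y')^2 + 6 y^2 / x^2.
Compute ∂L/∂y = 12y/x^2, ∂L/∂y' = y'.
The Euler-Lagrange equation d/dx(∂L/∂y') − ∂L/∂y = 0 reduces to
    y'' − 12/x^2 · y = 0  (x > 0).
Its general solution is
    y(x) = A x^4 + B x^(-3),
with A, B fixed by the endpoint conditions.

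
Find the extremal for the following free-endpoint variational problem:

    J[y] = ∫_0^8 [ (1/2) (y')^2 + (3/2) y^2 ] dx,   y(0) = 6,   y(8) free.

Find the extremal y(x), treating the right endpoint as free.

The Lagrangian L = (1/2) (y')^2 + (3/2) y^2 gives
    ∂L/∂y = 3 y,   ∂L/∂y' = y'.
Euler-Lagrange: y'' − 3 y = 0.
With k = sqrt(3), the general solution is
    y(x) = A cosh(sqrt(3) x) + B sinh(sqrt(3) x).
Fixed left endpoint y(0) = 6 ⇒ A = 6.
The right endpoint x = 8 is free, so the natural (transversality) condition is ∂L/∂y' |_{x=8} = 0, i.e. y'(8) = 0.
Compute y'(x) = A k sinh(k x) + B k cosh(k x), so
    y'(8) = A k sinh(k·8) + B k cosh(k·8) = 0
    ⇒ B = −A tanh(k·8) = − 6 tanh(sqrt(3)·8).
Therefore the extremal is
    y(x) = 6 cosh(sqrt(3) x) − 6 tanh(sqrt(3)·8) sinh(sqrt(3) x).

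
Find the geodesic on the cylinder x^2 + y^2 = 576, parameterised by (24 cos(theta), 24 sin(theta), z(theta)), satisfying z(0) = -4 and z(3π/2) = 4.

Parameterise the cylinder of radius R = 24 as
    r(θ) = (24 cos θ, 24 sin θ, z(θ)).
The arc-length element is
    ds = sqrt(576 + (dz/dθ)^2) dθ,
so the Lagrangian is L = sqrt(576 + z'^2).
L depends on z' only, not on z or θ, so ∂L/∂z = 0 and
    ∂L/∂z' = z' / sqrt(576 + z'^2).
The Euler-Lagrange equation gives
    d/dθ( z' / sqrt(576 + z'^2) ) = 0,
so z' is constant. Integrating once:
    z(θ) = a θ + b,
a helix on the cylinder (a straight line when the cylinder is unrolled). The constants a, b are determined by the endpoint conditions.
With endpoint conditions z(0) = -4 and z(3π/2) = 4: from z(0) = b we get b = -4, and a·3π/2 + -4 = 4 gives a = 16/(3π), so
    z(θ) = (16/(3π)) θ − 4.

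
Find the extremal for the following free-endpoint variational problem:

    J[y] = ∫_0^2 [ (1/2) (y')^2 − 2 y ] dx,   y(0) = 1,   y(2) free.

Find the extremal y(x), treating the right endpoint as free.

The Lagrangian L = (1/2) (y')^2 − 2 y gives
    ∂L/∂y = −2,   ∂L/∂y' = y'.
Euler-Lagrange: d/dx(y') − (−2) = 0, i.e. y'' + 2 = 0, so
    y(x) = −(2/2) x^2 + C1 x + C2.
Fixed left endpoint y(0) = 1 ⇒ C2 = 1.
The right endpoint x = 2 is free, so the natural (transversality) condition is ∂L/∂y' |_{x=2} = 0, i.e. y'(2) = 0.
Compute y'(x) = −2 x + C1, so y'(2) = −4 + C1 = 0 ⇒ C1 = 4.
Therefore the extremal is
    y(x) = −x^2 + 4 x + 1.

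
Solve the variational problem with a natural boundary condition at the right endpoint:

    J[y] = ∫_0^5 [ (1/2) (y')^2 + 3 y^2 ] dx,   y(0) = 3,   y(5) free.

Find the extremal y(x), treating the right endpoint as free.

The Lagrangian L = (1/2) (y')^2 + 3 y^2 gives
    ∂L/∂y = 6 y,   ∂L/∂y' = y'.
Euler-Lagrange: y'' − 6 y = 0.
With k = sqrt(6), the general solution is
    y(x) = A cosh(sqrt(6) x) + B sinh(sqrt(6) x).
Fixed left endpoint y(0) = 3 ⇒ A = 3.
The right endpoint x = 5 is free, so the natural (transversality) condition is ∂L/∂y' |_{x=5} = 0, i.e. y'(5) = 0.
Compute y'(x) = A k sinh(k x) + B k cosh(k x), so
    y'(5) = A k sinh(k·5) + B k cosh(k·5) = 0
    ⇒ B = −A tanh(k·5) = − 3 tanh(sqrt(6)·5).
Therefore the extremal is
    y(x) = 3 cosh(sqrt(6) x) − 3 tanh(sqrt(6)·5) sinh(sqrt(6) x).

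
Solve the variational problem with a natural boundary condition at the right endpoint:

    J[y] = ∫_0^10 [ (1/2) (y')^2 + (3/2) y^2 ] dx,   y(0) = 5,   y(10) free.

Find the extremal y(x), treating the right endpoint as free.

The Lagrangian L = (1/2) (y')^2 + (3/2) y^2 gives
    ∂L/∂y = 3 y,   ∂L/∂y' = y'.
Euler-Lagrange: y'' − 3 y = 0.
With k = sqrt(3), the general solution is
    y(x) = A cosh(sqrt(3) x) + B sinh(sqrt(3) x).
Fixed left endpoint y(0) = 5 ⇒ A = 5.
The right endpoint x = 10 is free, so the natural (transversality) condition is ∂L/∂y' |_{x=10} = 0, i.e. y'(10) = 0.
Compute y'(x) = A k sinh(k x) + B k cosh(k x), so
    y'(10) = A k sinh(k·10) + B k cosh(k·10) = 0
    ⇒ B = −A tanh(k·10) = − 5 tanh(sqrt(3)·10).
Therefore the extremal is
    y(x) = 5 cosh(sqrt(3) x) − 5 tanh(sqrt(3)·10) sinh(sqrt(3) x).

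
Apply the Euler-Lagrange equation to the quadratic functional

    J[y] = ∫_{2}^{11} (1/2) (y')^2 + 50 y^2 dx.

The Lagrangian is L = (1/2) (y')^2 + 50 y^2.
Compute ∂L/∂y = 100y, ∂L/∂y' = y'.
The Euler-Lagrange equation d/dx(∂L/∂y') − ∂L/∂y = 0 reduces to
    y'' − 100 y = 0.
Its general solution is
    y(x) = A e^(10x) + B e^(−10x),
with A, B fixed by the endpoint conditions.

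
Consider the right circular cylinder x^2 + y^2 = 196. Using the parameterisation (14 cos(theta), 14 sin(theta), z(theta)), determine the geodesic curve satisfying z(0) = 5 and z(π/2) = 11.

Parameterise the cylinder of radius R = 14 as
    r(θ) = (14 cos θ, 14 sin θ, z(θ)).
The arc-length element is
    ds = sqrt(196 + (dz/dθ)^2) dθ,
so the Lagrangian is L = sqrt(196 + z'^2).
L depends on z' only, not on z or θ, so ∂L/∂z = 0 and
    ∂L/∂z' = z' / sqrt(196 + z'^2).
The Euler-Lagrange equation gives
    d/dθ( z' / sqrt(196 + z'^2) ) = 0,
so z' is constant. Integrating once:
    z(θ) = a θ + b,
a helix on the cylinder (a straight line when the cylinder is unrolled). The constants a, b are determined by the endpoint conditions.
With endpoint conditions z(0) = 5 and z(π/2) = 11: from z(0) = b we get b = 5, and a·π/2 + 5 = 11 gives a = 12/π, so
    z(θ) = (12/π) θ + 5.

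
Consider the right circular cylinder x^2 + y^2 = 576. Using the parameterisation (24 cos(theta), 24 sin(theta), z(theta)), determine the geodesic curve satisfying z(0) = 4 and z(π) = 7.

Parameterise the cylinder of radius R = 24 as
    r(θ) = (24 cos θ, 24 sin θ, z(θ)).
The arc-length element is
    ds = sqrt(576 + (dz/dθ)^2) dθ,
so the Lagrangian is L = sqrt(576 + z'^2).
L depends on z' only, not on z or θ, so ∂L/∂z = 0 and
    ∂L/∂z' = z' / sqrt(576 + z'^2).
The Euler-Lagrange equation gives
    d/dθ( z' / sqrt(576 + z'^2) ) = 0,
so z' is constant. Integrating once:
    z(θ) = a θ + b,
a helix on the cylinder (a straight line when the cylinder is unrolled). The constants a, b are determined by the endpoint conditions.
With endpoint conditions z(0) = 4 and z(π) = 7: from z(0) = b we get b = 4, and a·π + 4 = 7 gives a = 3/π, so
    z(θ) = (3/π) θ + 4.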